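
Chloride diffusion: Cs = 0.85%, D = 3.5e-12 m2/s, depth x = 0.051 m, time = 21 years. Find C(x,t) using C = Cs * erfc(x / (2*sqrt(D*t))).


t_seconds = 21 * 365.25 * 24 * 3600 = 662709600.0 s
arg = 0.051 / (2 * sqrt(3.5e-12 * 662709600.0))
= 0.5295
erfc(0.5295) = 0.454
C = 0.85 * 0.454 = 0.3859%

0.3859


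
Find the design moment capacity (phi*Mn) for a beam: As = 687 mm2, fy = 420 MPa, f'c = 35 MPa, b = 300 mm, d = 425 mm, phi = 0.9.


a = As * fy / (0.85 * f'c * b)
= 687 * 420 / (0.85 * 35 * 300)
= 32.3294 mm
Mn = As * fy * (d - a/2) / 10^6
= 117.9653 kN-m
phi*Mn = 0.9 * 117.9653 = 106.17 kN-m

106.17


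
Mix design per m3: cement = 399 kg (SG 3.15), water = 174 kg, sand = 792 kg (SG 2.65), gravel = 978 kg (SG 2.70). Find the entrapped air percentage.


Vol cement = 399 / (3.15 * 1000) = 0.126667 m3
Vol water = 174 / 1000 = 0.174 m3
Vol sand = 792 / (2.65 * 1000) = 0.298868 m3
Vol gravel = 978 / (2.70 * 1000) = 0.362222 m3
Total solid + water volume = 0.961757 m3
Air = (1 - 0.961757) * 100 = 3.82%

3.82


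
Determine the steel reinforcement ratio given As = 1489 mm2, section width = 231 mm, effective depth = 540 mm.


rho = As / (b * d)
= 1489 / (231 * 540)
= 0.0119

0.0119


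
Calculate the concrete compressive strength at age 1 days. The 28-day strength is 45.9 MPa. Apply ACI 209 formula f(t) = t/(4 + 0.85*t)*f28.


f(1) = 1 / (4 + 0.85 * 1) * 45.9
= 1 / 4.85 * 45.9
= 9.46 MPa

9.46


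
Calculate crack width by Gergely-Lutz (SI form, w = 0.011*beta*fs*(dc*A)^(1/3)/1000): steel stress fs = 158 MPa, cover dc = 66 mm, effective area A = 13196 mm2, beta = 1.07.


w = 0.011 * beta * fs * (dc * A)^(1/3) / 1000
= 0.011 * 1.07 * 158 * (66 * 13196)^(1/3) / 1000
= 0.178 mm

0.178


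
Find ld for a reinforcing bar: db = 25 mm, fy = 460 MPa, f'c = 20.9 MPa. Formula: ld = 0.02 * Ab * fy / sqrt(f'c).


Ab = pi * 25^2 / 4 = 490.874 mm2
ld = 0.02 * 490.874 * 460 / sqrt(20.9)
= 987.8 mm

987.8


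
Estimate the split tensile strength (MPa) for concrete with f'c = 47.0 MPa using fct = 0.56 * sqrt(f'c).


fct = 0.56 * sqrt(47.0)
= 0.56 * 6.856
= 3.839 MPa

3.839


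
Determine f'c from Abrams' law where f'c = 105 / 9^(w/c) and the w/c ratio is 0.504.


f'c = 105 / 9^0.504
= 105 / 3.026
= 34.69 MPa

34.69


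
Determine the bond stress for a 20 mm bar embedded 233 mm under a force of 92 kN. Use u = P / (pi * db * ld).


u = P / (pi * db * ld)
= 92 * 1000 / (pi * 20 * 233)
= 6.284 MPa

6.284


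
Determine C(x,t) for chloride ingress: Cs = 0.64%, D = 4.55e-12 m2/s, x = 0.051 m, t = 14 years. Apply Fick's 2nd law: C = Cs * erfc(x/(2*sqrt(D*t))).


t_seconds = 14 * 365.25 * 24 * 3600 = 441806400.0 s
arg = 0.051 / (2 * sqrt(4.55e-12 * 441806400.0))
= 0.5687
erfc(0.5687) = 0.4212
C = 0.64 * 0.4212 = 0.2696%

0.2696


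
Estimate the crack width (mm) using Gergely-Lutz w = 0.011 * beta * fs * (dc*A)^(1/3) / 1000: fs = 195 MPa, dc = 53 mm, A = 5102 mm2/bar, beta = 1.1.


w = 0.011 * beta * fs * (dc * A)^(1/3) / 1000
= 0.011 * 1.1 * 195 * (53 * 5102)^(1/3) / 1000
= 0.153 mm

0.153


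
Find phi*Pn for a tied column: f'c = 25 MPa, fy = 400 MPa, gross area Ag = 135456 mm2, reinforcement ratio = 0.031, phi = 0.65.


Ast = rho * Ag = 0.031 * 135456 = 4199.136 mm2
phi*Pn = 0.65 * 0.80 * (0.85 * 25 * (135456 - 4199.136) + 400 * 4199.136) / 1000
= 2323.81 kN

2323.81


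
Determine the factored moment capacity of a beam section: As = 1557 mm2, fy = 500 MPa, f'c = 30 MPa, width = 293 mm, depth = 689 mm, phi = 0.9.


a = As * fy / (0.85 * f'c * b)
= 1557 * 500 / (0.85 * 30 * 293)
= 104.1959 mm
Mn = As * fy * (d - a/2) / 10^6
= 495.8282 kN-m
phi*Mn = 0.9 * 495.8282 = 446.25 kN-m

446.25


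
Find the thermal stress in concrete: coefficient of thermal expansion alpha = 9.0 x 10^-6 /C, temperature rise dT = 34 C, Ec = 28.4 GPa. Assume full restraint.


sigma = alpha * dT * Ec
= 9.0e-6 * 34 * 28.4 * 1000
= 8.69 MPa

8.69


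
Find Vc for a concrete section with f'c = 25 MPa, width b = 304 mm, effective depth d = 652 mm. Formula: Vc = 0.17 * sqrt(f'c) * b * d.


Vc = 0.17 * sqrt(25) * 304 * 652 / 1000
= 168.48 kN

168.48


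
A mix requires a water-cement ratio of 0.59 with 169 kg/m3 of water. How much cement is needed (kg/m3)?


Cement = water / (w/c)
= 169 / 0.59
= 286.4 kg/m3

286.4


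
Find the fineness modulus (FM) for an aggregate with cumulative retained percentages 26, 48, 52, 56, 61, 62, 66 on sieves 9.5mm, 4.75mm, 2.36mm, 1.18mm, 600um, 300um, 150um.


FM = sum(cumulative % retained) / 100
= 371 / 100
= 3.71

3.71


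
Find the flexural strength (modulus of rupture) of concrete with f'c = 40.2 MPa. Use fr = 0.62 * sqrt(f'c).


fr = 0.62 * sqrt(40.2)
= 3.931 MPa

3.931


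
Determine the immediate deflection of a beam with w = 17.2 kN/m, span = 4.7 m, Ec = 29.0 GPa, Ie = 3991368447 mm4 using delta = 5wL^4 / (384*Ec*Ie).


Convert: L = 4.7 m = 4700 mm, Ec = 29.0 GPa = 29000 MPa
delta = 5 * 17.2 * 4700^4 / (384 * 29000 * 3991368447)
= 0.94 mm

0.94


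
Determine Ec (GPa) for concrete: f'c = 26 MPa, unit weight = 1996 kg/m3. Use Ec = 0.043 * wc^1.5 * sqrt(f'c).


Ec = 0.043 * 1996^1.5 * sqrt(26) / 1000
= 19.55 GPa

19.55


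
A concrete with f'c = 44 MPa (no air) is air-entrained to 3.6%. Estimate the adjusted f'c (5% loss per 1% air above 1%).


Strength loss = (3.6 - 1) * 5 = 13.0%
f'c = 44 * (1 - 13.0/100)
= 38.28 MPa

38.28


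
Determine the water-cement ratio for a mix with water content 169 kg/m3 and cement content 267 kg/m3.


w/c = water / cement
w/c = 169 / 267 = 0.633

0.633


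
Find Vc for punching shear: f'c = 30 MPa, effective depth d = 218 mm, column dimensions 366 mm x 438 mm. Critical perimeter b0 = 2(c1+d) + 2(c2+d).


b0 = 2*(366 + 218) + 2*(438 + 218) = 2480 mm
Vc = 0.33 * sqrt(30) * 2480 * 218 / 1000
= 977.2 kN

977.2


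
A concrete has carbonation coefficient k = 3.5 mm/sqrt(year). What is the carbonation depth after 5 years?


depth = k * sqrt(t)
= 3.5 * sqrt(5)
= 7.83 mm

7.83


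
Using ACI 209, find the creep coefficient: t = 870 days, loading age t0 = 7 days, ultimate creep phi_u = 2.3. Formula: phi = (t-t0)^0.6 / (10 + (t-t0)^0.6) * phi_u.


dt = 870 - 7 = 863
phi = 863^0.6 / (10 + 863^0.6) * 2.3
= 1.961

1.961


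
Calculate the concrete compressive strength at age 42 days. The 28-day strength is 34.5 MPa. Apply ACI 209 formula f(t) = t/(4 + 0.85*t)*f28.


f(42) = 42 / (4 + 0.85 * 42) * 34.5
= 42 / 39.7 * 34.5
= 36.5 MPa

36.5


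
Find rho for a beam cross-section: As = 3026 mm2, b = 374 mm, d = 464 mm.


rho = As / (b * d)
= 3026 / (374 * 464)
= 0.0174

0.0174


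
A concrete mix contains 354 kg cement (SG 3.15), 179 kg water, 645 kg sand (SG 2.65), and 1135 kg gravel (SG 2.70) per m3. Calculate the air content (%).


Vol cement = 354 / (3.15 * 1000) = 0.112381 m3
Vol water = 179 / 1000 = 0.179 m3
Vol sand = 645 / (2.65 * 1000) = 0.243396 m3
Vol gravel = 1135 / (2.70 * 1000) = 0.42037 m3
Total solid + water volume = 0.955148 m3
Air = (1 - 0.955148) * 100 = 4.49%

4.49


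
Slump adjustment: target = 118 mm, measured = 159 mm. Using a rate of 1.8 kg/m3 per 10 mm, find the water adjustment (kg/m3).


Difference = 118 - 159 = -41 mm
Water adjustment = -41 * 1.8 / 10 = -7.4 kg/m3

-7.4


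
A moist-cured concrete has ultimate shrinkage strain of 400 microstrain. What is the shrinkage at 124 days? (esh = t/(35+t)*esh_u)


esh(124) = 124 / (35 + 124) * 400
= 124 / 159 * 400
= 311.9 microstrain

311.9


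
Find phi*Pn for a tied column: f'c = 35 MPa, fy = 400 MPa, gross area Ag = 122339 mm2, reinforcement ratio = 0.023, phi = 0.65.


Ast = rho * Ag = 0.023 * 122339 = 2813.797 mm2
phi*Pn = 0.65 * 0.80 * (0.85 * 35 * (122339 - 2813.797) + 400 * 2813.797) / 1000
= 2434.32 kN

2434.32


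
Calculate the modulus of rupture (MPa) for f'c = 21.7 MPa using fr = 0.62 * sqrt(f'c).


fr = 0.62 * sqrt(21.7)
= 2.888 MPa

2.888


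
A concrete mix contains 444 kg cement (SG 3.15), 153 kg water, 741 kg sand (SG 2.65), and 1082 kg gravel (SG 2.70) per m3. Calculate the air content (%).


Vol cement = 444 / (3.15 * 1000) = 0.140952 m3
Vol water = 153 / 1000 = 0.153 m3
Vol sand = 741 / (2.65 * 1000) = 0.279623 m3
Vol gravel = 1082 / (2.70 * 1000) = 0.400741 m3
Total solid + water volume = 0.974316 m3
Air = (1 - 0.974316) * 100 = 2.57%

2.57


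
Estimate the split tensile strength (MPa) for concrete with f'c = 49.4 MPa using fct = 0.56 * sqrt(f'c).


fct = 0.56 * sqrt(49.4)
= 0.56 * 7.029
= 3.936 MPa

3.936


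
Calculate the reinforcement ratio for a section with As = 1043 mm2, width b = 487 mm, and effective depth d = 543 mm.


rho = As / (b * d)
= 1043 / (487 * 543)
= 0.0039

0.0039


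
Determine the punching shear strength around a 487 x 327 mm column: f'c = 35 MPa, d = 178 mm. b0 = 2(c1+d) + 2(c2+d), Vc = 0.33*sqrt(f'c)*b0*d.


b0 = 2*(487 + 178) + 2*(327 + 178) = 2340 mm
Vc = 0.33 * sqrt(35) * 2340 * 178 / 1000
= 813.17 kN

813.17


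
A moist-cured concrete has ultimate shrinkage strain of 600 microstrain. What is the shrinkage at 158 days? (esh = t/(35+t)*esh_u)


esh(158) = 158 / (35 + 158) * 600
= 158 / 193 * 600
= 491.2 microstrain

491.2


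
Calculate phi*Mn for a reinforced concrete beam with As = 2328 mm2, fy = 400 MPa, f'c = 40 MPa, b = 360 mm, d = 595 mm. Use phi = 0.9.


a = As * fy / (0.85 * f'c * b)
= 2328 * 400 / (0.85 * 40 * 360)
= 76.0784 mm
Mn = As * fy * (d - a/2) / 10^6
= 518.6419 kN-m
phi*Mn = 0.9 * 518.6419 = 466.78 kN-m

466.78


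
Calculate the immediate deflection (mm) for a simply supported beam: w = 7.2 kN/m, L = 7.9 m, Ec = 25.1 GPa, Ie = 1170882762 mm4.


Convert: L = 7.9 m = 7900 mm, Ec = 25.1 GPa = 25100 MPa
delta = 5 * 7.2 * 7900^4 / (384 * 25100 * 1170882762)
= 12.42 mm

12.42


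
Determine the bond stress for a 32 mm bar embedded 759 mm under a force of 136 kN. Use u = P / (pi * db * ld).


u = P / (pi * db * ld)
= 136 * 1000 / (pi * 32 * 759)
= 1.782 MPa

1.782


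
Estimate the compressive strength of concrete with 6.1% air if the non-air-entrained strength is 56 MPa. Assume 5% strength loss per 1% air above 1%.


Strength loss = (6.1 - 1) * 5 = 25.5%
f'c = 56 * (1 - 25.5/100)
= 41.72 MPa

41.72


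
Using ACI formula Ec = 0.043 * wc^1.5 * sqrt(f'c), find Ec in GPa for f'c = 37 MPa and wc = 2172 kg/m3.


Ec = 0.043 * 2172^1.5 * sqrt(37) / 1000
= 26.48 GPa

26.48


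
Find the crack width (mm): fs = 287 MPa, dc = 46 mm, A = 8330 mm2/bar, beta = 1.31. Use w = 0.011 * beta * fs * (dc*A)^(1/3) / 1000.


w = 0.011 * beta * fs * (dc * A)^(1/3) / 1000
= 0.011 * 1.31 * 287 * (46 * 8330)^(1/3) / 1000
= 0.3 mm

0.3


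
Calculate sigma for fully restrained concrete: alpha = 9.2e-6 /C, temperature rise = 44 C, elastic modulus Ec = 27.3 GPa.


sigma = alpha * dT * Ec
= 9.2e-6 * 44 * 27.3 * 1000
= 11.051 MPa

11.051


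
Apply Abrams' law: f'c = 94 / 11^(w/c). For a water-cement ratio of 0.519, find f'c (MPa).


f'c = 94 / 11^0.519
= 94 / 3.471
= 27.08 MPa

27.08


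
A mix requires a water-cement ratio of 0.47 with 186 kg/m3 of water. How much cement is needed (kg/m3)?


Cement = water / (w/c)
= 186 / 0.47
= 395.7 kg/m3

395.7


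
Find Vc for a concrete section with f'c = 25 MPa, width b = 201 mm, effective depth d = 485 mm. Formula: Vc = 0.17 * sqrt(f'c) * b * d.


Vc = 0.17 * sqrt(25) * 201 * 485 / 1000
= 82.86 kN

82.86


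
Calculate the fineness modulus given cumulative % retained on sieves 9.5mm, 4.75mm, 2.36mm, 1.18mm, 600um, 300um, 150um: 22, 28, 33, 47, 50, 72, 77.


FM = sum(cumulative % retained) / 100
= 329 / 100
= 3.29

3.29


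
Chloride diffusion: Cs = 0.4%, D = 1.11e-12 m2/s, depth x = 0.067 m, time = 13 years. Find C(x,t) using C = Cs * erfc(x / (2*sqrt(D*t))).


t_seconds = 13 * 365.25 * 24 * 3600 = 410248800.0 s
arg = 0.067 / (2 * sqrt(1.11e-12 * 410248800.0))
= 1.5699
erfc(1.5699) = 0.0264
C = 0.4 * 0.0264 = 0.0106%

0.0106


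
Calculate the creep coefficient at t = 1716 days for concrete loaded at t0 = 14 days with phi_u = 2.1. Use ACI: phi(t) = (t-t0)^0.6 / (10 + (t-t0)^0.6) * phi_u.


dt = 1716 - 14 = 1702
phi = 1702^0.6 / (10 + 1702^0.6) * 2.1
= 1.883

1.883


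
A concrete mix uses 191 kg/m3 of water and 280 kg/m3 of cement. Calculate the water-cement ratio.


w/c = water / cement
w/c = 191 / 280 = 0.682

0.682


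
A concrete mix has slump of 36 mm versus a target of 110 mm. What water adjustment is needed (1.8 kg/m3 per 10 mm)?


Difference = 110 - 36 = 74 mm
Water adjustment = 74 * 1.8 / 10 = 13.3 kg/m3

13.3


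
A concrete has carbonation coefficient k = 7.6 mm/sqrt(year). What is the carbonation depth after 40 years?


depth = k * sqrt(t)
= 7.6 * sqrt(40)
= 48.07 mm

48.07


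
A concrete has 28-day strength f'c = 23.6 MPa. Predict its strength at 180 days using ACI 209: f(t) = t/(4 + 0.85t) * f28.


f(180) = 180 / (4 + 0.85 * 180) * 23.6
= 180 / 157.0 * 23.6
= 27.06 MPa

27.06


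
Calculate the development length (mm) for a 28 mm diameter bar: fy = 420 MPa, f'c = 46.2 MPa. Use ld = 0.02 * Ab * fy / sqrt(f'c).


Ab = pi * 28^2 / 4 = 615.752 mm2
ld = 0.02 * 615.752 * 420 / sqrt(46.2)
= 761.0 mm

761.0


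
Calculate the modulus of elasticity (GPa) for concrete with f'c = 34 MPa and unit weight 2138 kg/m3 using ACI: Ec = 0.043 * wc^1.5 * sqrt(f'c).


Ec = 0.043 * 2138^1.5 * sqrt(34) / 1000
= 24.79 GPa

24.79


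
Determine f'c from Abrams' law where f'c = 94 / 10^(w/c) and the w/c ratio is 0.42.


f'c = 94 / 10^0.42
= 94 / 2.63
= 35.74 MPa

35.74


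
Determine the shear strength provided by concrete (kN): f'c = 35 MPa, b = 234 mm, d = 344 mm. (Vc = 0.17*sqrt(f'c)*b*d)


Vc = 0.17 * sqrt(35) * 234 * 344 / 1000
= 80.96 kN

80.96


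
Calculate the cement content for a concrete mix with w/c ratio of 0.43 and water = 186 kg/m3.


Cement = water / (w/c)
= 186 / 0.43
= 432.6 kg/m3

432.6


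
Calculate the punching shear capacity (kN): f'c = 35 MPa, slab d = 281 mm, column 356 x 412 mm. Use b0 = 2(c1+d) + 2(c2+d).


b0 = 2*(356 + 281) + 2*(412 + 281) = 2660 mm
Vc = 0.33 * sqrt(35) * 2660 * 281 / 1000
= 1459.27 kN

1459.27


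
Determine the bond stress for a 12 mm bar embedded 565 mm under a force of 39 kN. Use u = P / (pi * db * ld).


u = P / (pi * db * ld)
= 39 * 1000 / (pi * 12 * 565)
= 1.831 MPa

1.831


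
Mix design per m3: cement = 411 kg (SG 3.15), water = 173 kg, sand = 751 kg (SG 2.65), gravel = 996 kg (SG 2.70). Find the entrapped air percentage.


Vol cement = 411 / (3.15 * 1000) = 0.130476 m3
Vol water = 173 / 1000 = 0.173 m3
Vol sand = 751 / (2.65 * 1000) = 0.283396 m3
Vol gravel = 996 / (2.70 * 1000) = 0.368889 m3
Total solid + water volume = 0.955761 m3
Air = (1 - 0.955761) * 100 = 4.42%

4.42


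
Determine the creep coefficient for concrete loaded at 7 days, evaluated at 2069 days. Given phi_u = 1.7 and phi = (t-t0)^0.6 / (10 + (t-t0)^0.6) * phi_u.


dt = 2069 - 7 = 2062
phi = 2062^0.6 / (10 + 2062^0.6) * 1.7
= 1.542

1.542


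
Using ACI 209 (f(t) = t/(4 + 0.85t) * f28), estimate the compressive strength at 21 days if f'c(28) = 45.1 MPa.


f(21) = 21 / (4 + 0.85 * 21) * 45.1
= 21 / 21.85 * 45.1
= 43.35 MPa

43.35


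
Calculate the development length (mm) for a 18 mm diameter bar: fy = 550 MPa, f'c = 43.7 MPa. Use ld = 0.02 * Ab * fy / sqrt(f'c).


Ab = pi * 18^2 / 4 = 254.469 mm2
ld = 0.02 * 254.469 * 550 / sqrt(43.7)
= 423.4 mm

423.4


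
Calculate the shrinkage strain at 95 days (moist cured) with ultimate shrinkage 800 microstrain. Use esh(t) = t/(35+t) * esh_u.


esh(95) = 95 / (35 + 95) * 800
= 95 / 130 * 800
= 584.6 microstrain

584.6


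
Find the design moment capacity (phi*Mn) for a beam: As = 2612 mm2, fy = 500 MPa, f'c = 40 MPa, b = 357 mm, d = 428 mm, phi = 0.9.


a = As * fy / (0.85 * f'c * b)
= 2612 * 500 / (0.85 * 40 * 357)
= 107.596 mm
Mn = As * fy * (d - a/2) / 10^6
= 488.7078 kN-m
phi*Mn = 0.9 * 488.7078 = 439.84 kN-m

439.84


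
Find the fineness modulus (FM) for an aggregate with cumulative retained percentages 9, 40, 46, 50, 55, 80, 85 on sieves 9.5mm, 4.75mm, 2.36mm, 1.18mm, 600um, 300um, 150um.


FM = sum(cumulative % retained) / 100
= 365 / 100
= 3.65

3.65


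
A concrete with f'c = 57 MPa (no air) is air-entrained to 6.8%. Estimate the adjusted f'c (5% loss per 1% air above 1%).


Strength loss = (6.8 - 1) * 5 = 29.0%
f'c = 57 * (1 - 29.0/100)
= 40.47 MPa

40.47


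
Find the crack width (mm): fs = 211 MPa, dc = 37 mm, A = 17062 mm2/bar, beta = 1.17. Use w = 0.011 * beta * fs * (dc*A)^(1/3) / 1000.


w = 0.011 * beta * fs * (dc * A)^(1/3) / 1000
= 0.011 * 1.17 * 211 * (37 * 17062)^(1/3) / 1000
= 0.233 mm

0.233


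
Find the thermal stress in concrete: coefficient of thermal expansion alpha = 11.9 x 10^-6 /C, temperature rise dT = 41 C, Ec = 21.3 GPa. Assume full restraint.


sigma = alpha * dT * Ec
= 11.9e-6 * 41 * 21.3 * 1000
= 10.392 MPa

10.392


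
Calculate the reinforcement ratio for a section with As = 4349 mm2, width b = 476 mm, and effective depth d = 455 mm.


rho = As / (b * d)
= 4349 / (476 * 455)
= 0.0201

0.0201


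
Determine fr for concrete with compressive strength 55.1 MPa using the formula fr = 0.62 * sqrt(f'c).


fr = 0.62 * sqrt(55.1)
= 4.602 MPa

4.602


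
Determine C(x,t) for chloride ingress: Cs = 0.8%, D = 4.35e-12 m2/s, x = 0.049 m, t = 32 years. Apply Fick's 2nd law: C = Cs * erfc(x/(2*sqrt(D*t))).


t_seconds = 32 * 365.25 * 24 * 3600 = 1009843200.0 s
arg = 0.049 / (2 * sqrt(4.35e-12 * 1009843200.0))
= 0.3697
erfc(0.3697) = 0.6011
C = 0.8 * 0.6011 = 0.4809%

0.4809


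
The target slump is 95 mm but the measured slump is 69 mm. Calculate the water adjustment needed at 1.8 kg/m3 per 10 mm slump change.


Difference = 95 - 69 = 26 mm
Water adjustment = 26 * 1.8 / 10 = 4.7 kg/m3

4.7


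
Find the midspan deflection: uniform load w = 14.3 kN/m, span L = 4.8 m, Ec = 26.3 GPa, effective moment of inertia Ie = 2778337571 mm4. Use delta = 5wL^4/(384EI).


Convert: L = 4.8 m = 4800 mm, Ec = 26.3 GPa = 26300 MPa
delta = 5 * 14.3 * 4800^4 / (384 * 26300 * 2778337571)
= 1.35 mm

1.35


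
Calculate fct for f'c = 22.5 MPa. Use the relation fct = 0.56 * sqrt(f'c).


fct = 0.56 * sqrt(22.5)
= 0.56 * 4.743
= 2.656 MPa

2.656


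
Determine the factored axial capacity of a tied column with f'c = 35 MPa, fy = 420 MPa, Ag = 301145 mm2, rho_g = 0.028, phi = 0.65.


Ast = rho * Ag = 0.028 * 301145 = 8432.06 mm2
phi*Pn = 0.65 * 0.80 * (0.85 * 35 * (301145 - 8432.06) + 420 * 8432.06) / 1000
= 6369.83 kN

6369.83


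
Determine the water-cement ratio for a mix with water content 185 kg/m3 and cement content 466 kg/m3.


w/c = water / cement
w/c = 185 / 466 = 0.397

0.397


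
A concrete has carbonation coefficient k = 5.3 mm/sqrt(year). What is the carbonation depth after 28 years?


depth = k * sqrt(t)
= 5.3 * sqrt(28)
= 28.04 mm

28.04


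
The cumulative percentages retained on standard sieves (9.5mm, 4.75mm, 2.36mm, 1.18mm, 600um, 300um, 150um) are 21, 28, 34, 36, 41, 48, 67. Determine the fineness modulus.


FM = sum(cumulative % retained) / 100
= 275 / 100
= 2.75

2.75


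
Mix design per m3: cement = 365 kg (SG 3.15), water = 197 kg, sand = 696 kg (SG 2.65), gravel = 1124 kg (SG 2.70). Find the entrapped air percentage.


Vol cement = 365 / (3.15 * 1000) = 0.115873 m3
Vol water = 197 / 1000 = 0.197 m3
Vol sand = 696 / (2.65 * 1000) = 0.262642 m3
Vol gravel = 1124 / (2.70 * 1000) = 0.416296 m3
Total solid + water volume = 0.991811 m3
Air = (1 - 0.991811) * 100 = 0.82%

0.82


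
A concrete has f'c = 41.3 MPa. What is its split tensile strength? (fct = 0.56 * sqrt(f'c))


fct = 0.56 * sqrt(41.3)
= 0.56 * 6.427
= 3.599 MPa

3.599


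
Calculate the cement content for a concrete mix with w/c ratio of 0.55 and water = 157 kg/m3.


Cement = water / (w/c)
= 157 / 0.55
= 285.5 kg/m3

285.5


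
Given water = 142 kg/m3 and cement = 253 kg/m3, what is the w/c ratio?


w/c = water / cement
w/c = 142 / 253 = 0.561

0.561


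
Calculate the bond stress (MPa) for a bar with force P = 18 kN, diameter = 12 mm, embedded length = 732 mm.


u = P / (pi * db * ld)
= 18 * 1000 / (pi * 12 * 732)
= 0.652 MPa

0.652


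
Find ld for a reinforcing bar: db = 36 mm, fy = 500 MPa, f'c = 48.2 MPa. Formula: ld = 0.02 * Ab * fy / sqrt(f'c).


Ab = pi * 36^2 / 4 = 1017.876 mm2
ld = 0.02 * 1017.876 * 500 / sqrt(48.2)
= 1466.1 mm

1466.1


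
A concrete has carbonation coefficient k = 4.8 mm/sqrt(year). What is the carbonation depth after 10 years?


depth = k * sqrt(t)
= 4.8 * sqrt(10)
= 15.18 mm

15.18


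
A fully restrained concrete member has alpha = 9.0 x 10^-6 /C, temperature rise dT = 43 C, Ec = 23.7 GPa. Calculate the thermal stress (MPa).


sigma = alpha * dT * Ec
= 9.0e-6 * 43 * 23.7 * 1000
= 9.172 MPa

9.172


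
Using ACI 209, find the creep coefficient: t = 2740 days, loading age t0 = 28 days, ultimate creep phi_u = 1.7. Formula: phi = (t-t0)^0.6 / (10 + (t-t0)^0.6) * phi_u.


dt = 2740 - 28 = 2712
phi = 2712^0.6 / (10 + 2712^0.6) * 1.7
= 1.564

1.564


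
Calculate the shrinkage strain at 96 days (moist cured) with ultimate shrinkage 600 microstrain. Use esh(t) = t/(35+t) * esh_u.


esh(96) = 96 / (35 + 96) * 600
= 96 / 131 * 600
= 439.7 microstrain

439.7


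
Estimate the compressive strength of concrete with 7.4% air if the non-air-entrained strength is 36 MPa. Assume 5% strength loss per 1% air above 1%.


Strength loss = (7.4 - 1) * 5 = 32.0%
f'c = 36 * (1 - 32.0/100)
= 24.48 MPa

24.48


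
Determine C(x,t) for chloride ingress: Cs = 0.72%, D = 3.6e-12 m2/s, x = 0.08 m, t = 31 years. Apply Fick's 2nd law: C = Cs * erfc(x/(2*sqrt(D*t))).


t_seconds = 31 * 365.25 * 24 * 3600 = 978285600.0 s
arg = 0.08 / (2 * sqrt(3.6e-12 * 978285600.0))
= 0.674
erfc(0.674) = 0.3405
C = 0.72 * 0.3405 = 0.2451%

0.2451


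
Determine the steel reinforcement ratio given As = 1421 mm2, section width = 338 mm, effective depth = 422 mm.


rho = As / (b * d)
= 1421 / (338 * 422)
= 0.01

0.01


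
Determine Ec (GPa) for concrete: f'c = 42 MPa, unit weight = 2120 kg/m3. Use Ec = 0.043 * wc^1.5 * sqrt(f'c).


Ec = 0.043 * 2120^1.5 * sqrt(42) / 1000
= 27.2 GPa

27.2


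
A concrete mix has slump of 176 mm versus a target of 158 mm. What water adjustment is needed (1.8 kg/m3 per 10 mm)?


Difference = 158 - 176 = -18 mm
Water adjustment = -18 * 1.8 / 10 = -3.2 kg/m3

-3.2


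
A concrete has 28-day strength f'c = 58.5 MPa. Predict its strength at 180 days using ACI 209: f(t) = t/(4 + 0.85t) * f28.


f(180) = 180 / (4 + 0.85 * 180) * 58.5
= 180 / 157.0 * 58.5
= 67.07 MPa

67.07


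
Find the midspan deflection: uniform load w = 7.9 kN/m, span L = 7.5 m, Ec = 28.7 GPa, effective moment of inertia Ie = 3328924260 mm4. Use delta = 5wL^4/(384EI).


Convert: L = 7.5 m = 7500 mm, Ec = 28.7 GPa = 28700 MPa
delta = 5 * 7.9 * 7500^4 / (384 * 28700 * 3328924260)
= 3.41 mm

3.41


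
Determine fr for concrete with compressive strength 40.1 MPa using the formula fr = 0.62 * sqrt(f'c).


fr = 0.62 * sqrt(40.1)
= 3.926 MPa

3.926


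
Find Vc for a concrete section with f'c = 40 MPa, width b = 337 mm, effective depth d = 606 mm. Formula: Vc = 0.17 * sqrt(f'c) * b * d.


Vc = 0.17 * sqrt(40) * 337 * 606 / 1000
= 219.57 kN

219.57


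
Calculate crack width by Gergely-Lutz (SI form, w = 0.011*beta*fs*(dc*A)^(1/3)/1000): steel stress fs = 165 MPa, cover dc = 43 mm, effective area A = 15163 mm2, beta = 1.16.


w = 0.011 * beta * fs * (dc * A)^(1/3) / 1000
= 0.011 * 1.16 * 165 * (43 * 15163)^(1/3) / 1000
= 0.183 mm

0.183


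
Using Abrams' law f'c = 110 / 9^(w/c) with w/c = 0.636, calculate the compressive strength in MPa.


f'c = 110 / 9^0.636
= 110 / 4.045
= 27.2 MPa

27.2


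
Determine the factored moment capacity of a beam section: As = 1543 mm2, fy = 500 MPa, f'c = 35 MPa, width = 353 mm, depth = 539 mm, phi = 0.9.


a = As * fy / (0.85 * f'c * b)
= 1543 * 500 / (0.85 * 35 * 353)
= 73.4639 mm
Mn = As * fy * (d - a/2) / 10^6
= 387.4998 kN-m
phi*Mn = 0.9 * 387.4998 = 348.75 kN-m

348.75


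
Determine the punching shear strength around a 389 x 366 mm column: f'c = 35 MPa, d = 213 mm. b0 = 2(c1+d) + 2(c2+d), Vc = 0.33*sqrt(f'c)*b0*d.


b0 = 2*(389 + 213) + 2*(366 + 213) = 2362 mm
Vc = 0.33 * sqrt(35) * 2362 * 213 / 1000
= 982.22 kN

982.22


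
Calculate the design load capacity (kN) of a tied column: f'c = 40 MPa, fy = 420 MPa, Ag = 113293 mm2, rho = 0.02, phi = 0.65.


Ast = rho * Ag = 0.02 * 113293 = 2265.86 mm2
phi*Pn = 0.65 * 0.80 * (0.85 * 40 * (113293 - 2265.86) + 420 * 2265.86) / 1000
= 2457.82 kN

2457.82


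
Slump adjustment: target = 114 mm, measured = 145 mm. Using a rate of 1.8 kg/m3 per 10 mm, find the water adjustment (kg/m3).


Difference = 114 - 145 = -31 mm
Water adjustment = -31 * 1.8 / 10 = -5.6 kg/m3

-5.6


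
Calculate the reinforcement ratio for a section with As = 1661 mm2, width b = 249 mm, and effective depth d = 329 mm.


rho = As / (b * d)
= 1661 / (249 * 329)
= 0.0203

0.0203


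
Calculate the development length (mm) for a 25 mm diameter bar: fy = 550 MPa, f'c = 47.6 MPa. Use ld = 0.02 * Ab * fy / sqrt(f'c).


Ab = pi * 25^2 / 4 = 490.874 mm2
ld = 0.02 * 490.874 * 550 / sqrt(47.6)
= 782.6 mm

782.6


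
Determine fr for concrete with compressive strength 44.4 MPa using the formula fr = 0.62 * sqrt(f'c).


fr = 0.62 * sqrt(44.4)
= 4.131 MPa

4.131


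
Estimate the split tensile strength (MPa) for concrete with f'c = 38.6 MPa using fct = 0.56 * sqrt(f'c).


fct = 0.56 * sqrt(38.6)
= 0.56 * 6.213
= 3.479 MPa

3.479


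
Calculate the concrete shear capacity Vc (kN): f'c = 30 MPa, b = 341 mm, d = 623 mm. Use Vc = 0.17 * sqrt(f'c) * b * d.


Vc = 0.17 * sqrt(30) * 341 * 623 / 1000
= 197.81 kN

197.81


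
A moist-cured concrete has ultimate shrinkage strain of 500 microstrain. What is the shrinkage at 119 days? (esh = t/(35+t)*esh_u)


esh(119) = 119 / (35 + 119) * 500
= 119 / 154 * 500
= 386.4 microstrain

386.4


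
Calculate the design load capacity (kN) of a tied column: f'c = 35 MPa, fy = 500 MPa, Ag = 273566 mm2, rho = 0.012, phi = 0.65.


Ast = rho * Ag = 0.012 * 273566 = 3282.792 mm2
phi*Pn = 0.65 * 0.80 * (0.85 * 35 * (273566 - 3282.792) + 500 * 3282.792) / 1000
= 5034.81 kN

5034.81


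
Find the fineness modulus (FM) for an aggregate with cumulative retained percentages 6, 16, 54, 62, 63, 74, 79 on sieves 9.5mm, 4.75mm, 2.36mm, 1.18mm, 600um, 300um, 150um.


FM = sum(cumulative % retained) / 100
= 354 / 100
= 3.54

3.54


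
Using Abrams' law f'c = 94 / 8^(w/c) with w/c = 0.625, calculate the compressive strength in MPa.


f'c = 94 / 8^0.625
= 94 / 3.668
= 25.63 MPa

25.63


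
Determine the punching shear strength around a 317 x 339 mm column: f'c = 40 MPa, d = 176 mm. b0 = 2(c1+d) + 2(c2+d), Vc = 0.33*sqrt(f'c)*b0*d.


b0 = 2*(317 + 176) + 2*(339 + 176) = 2016 mm
Vc = 0.33 * sqrt(40) * 2016 * 176 / 1000
= 740.54 kN

740.54


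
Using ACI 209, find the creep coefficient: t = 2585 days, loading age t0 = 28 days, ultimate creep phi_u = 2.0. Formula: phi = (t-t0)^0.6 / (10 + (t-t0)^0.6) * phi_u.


dt = 2585 - 28 = 2557
phi = 2557^0.6 / (10 + 2557^0.6) * 2.0
= 1.834

1.834


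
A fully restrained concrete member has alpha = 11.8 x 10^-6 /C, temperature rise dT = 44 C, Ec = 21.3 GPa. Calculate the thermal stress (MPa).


sigma = alpha * dT * Ec
= 11.8e-6 * 44 * 21.3 * 1000
= 11.059 MPa

11.059


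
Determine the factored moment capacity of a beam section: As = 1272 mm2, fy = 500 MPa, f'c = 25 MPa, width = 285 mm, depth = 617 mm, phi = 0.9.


a = As * fy / (0.85 * f'c * b)
= 1272 * 500 / (0.85 * 25 * 285)
= 105.0155 mm
Mn = As * fy * (d - a/2) / 10^6
= 359.0171 kN-m
phi*Mn = 0.9 * 359.0171 = 323.12 kN-m

323.12


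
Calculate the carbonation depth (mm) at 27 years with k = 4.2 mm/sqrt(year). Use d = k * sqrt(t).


depth = k * sqrt(t)
= 4.2 * sqrt(27)
= 21.82 mm

21.82


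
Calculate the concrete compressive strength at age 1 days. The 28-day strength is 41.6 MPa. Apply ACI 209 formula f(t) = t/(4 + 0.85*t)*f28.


f(1) = 1 / (4 + 0.85 * 1) * 41.6
= 1 / 4.85 * 41.6
= 8.58 MPa

8.58


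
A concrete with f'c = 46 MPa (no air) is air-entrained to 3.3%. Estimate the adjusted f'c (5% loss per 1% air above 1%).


Strength loss = (3.3 - 1) * 5 = 11.5%
f'c = 46 * (1 - 11.5/100)
= 40.71 MPa

40.71


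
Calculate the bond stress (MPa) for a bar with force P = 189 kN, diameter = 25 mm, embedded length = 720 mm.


u = P / (pi * db * ld)
= 189 * 1000 / (pi * 25 * 720)
= 3.342 MPa

3.342


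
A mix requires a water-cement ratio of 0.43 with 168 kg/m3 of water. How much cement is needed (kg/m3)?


Cement = water / (w/c)
= 168 / 0.43
= 390.7 kg/m3

390.7


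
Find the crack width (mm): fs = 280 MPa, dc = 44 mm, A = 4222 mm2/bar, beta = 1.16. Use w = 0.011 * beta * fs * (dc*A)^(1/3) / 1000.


w = 0.011 * beta * fs * (dc * A)^(1/3) / 1000
= 0.011 * 1.16 * 280 * (44 * 4222)^(1/3) / 1000
= 0.204 mm

0.204


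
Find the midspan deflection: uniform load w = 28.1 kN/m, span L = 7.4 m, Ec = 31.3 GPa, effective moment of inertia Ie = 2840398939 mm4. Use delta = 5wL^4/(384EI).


Convert: L = 7.4 m = 7400 mm, Ec = 31.3 GPa = 31300 MPa
delta = 5 * 28.1 * 7400^4 / (384 * 31300 * 2840398939)
= 12.34 mm

12.34


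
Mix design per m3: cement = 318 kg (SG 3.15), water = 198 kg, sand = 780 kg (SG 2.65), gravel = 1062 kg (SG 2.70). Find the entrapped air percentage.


Vol cement = 318 / (3.15 * 1000) = 0.100952 m3
Vol water = 198 / 1000 = 0.198 m3
Vol sand = 780 / (2.65 * 1000) = 0.29434 m3
Vol gravel = 1062 / (2.70 * 1000) = 0.393333 m3
Total solid + water volume = 0.986625 m3
Air = (1 - 0.986625) * 100 = 1.34%

1.34


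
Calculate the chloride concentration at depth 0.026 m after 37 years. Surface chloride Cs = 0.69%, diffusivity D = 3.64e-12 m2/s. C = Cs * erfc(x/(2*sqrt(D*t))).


t_seconds = 37 * 365.25 * 24 * 3600 = 1167631200.0 s
arg = 0.026 / (2 * sqrt(3.64e-12 * 1167631200.0))
= 0.1994
erfc(0.1994) = 0.7779
C = 0.69 * 0.7779 = 0.5368%

0.5368


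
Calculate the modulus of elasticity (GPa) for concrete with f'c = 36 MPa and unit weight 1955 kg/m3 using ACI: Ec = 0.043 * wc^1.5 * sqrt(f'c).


Ec = 0.043 * 1955^1.5 * sqrt(36) / 1000
= 22.3 GPa

22.3


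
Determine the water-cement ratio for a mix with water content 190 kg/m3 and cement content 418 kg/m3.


w/c = water / cement
w/c = 190 / 418 = 0.455

0.455


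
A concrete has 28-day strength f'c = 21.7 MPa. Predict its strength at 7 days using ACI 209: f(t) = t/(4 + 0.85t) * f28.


f(7) = 7 / (4 + 0.85 * 7) * 21.7
= 7 / 9.95 * 21.7
= 15.27 MPa

15.27


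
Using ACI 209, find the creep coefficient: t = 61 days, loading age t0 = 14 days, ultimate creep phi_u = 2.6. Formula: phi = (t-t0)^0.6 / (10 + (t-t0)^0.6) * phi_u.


dt = 61 - 14 = 47
phi = 47^0.6 / (10 + 47^0.6) * 2.6
= 1.305

1.305


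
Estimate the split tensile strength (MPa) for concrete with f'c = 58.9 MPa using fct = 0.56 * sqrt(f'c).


fct = 0.56 * sqrt(58.9)
= 0.56 * 7.675
= 4.298 MPa

4.298


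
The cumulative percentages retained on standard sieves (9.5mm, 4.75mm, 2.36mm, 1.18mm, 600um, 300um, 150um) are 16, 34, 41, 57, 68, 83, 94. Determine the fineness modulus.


FM = sum(cumulative % retained) / 100
= 393 / 100
= 3.93

3.93


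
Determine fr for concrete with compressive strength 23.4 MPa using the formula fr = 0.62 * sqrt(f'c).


fr = 0.62 * sqrt(23.4)
= 2.999 MPa

2.999


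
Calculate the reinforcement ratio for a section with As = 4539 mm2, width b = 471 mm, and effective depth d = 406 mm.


rho = As / (b * d)
= 4539 / (471 * 406)
= 0.0237

0.0237


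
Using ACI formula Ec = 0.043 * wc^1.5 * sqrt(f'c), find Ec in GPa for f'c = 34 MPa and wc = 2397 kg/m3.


Ec = 0.043 * 2397^1.5 * sqrt(34) / 1000
= 29.42 GPa

29.42


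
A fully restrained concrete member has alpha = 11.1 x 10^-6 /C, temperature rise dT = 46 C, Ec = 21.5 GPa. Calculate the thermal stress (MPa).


sigma = alpha * dT * Ec
= 11.1e-6 * 46 * 21.5 * 1000
= 10.978 MPa

10.978


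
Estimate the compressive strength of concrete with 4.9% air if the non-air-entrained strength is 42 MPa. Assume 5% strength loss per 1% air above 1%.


Strength loss = (4.9 - 1) * 5 = 19.5%
f'c = 42 * (1 - 19.5/100)
= 33.81 MPa

33.81


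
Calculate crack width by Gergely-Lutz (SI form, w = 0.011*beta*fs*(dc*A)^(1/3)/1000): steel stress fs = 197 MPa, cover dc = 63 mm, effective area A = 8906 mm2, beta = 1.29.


w = 0.011 * beta * fs * (dc * A)^(1/3) / 1000
= 0.011 * 1.29 * 197 * (63 * 8906)^(1/3) / 1000
= 0.231 mm

0.231


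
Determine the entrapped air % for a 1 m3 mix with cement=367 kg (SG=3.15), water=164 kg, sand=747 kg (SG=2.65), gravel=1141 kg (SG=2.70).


Vol cement = 367 / (3.15 * 1000) = 0.116508 m3
Vol water = 164 / 1000 = 0.164 m3
Vol sand = 747 / (2.65 * 1000) = 0.281887 m3
Vol gravel = 1141 / (2.70 * 1000) = 0.422593 m3
Total solid + water volume = 0.984987 m3
Air = (1 - 0.984987) * 100 = 1.5%

1.5


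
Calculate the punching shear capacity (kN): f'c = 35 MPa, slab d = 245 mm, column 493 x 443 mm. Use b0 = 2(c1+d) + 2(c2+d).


b0 = 2*(493 + 245) + 2*(443 + 245) = 2852 mm
Vc = 0.33 * sqrt(35) * 2852 * 245 / 1000
= 1364.15 kN

1364.15


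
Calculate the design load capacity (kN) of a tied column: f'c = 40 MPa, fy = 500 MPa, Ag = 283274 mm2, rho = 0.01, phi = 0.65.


Ast = rho * Ag = 0.01 * 283274 = 2832.74 mm2
phi*Pn = 0.65 * 0.80 * (0.85 * 40 * (283274 - 2832.74) + 500 * 2832.74) / 1000
= 5694.71 kN

5694.71


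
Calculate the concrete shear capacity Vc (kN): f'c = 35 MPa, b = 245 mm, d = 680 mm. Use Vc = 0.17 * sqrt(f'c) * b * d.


Vc = 0.17 * sqrt(35) * 245 * 680 / 1000
= 167.56 kN

167.56


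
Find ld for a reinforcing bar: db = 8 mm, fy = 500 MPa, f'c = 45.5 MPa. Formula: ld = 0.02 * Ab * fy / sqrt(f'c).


Ab = pi * 8^2 / 4 = 50.265 mm2
ld = 0.02 * 50.265 * 500 / sqrt(45.5)
= 74.5 mm

74.5


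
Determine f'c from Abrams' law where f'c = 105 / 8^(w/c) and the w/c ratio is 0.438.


f'c = 105 / 8^0.438
= 105 / 2.486
= 42.23 MPa

42.23


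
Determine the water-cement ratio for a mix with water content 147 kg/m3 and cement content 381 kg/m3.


w/c = water / cement
w/c = 147 / 381 = 0.386

0.386


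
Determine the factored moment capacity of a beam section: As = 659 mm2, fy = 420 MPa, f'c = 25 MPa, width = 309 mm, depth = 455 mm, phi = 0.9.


a = As * fy / (0.85 * f'c * b)
= 659 * 420 / (0.85 * 25 * 309)
= 42.1519 mm
Mn = As * fy * (d - a/2) / 10^6
= 120.1015 kN-m
phi*Mn = 0.9 * 120.1015 = 108.09 kN-m

108.09


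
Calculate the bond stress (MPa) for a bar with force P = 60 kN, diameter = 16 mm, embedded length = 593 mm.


u = P / (pi * db * ld)
= 60 * 1000 / (pi * 16 * 593)
= 2.013 MPa

2.013


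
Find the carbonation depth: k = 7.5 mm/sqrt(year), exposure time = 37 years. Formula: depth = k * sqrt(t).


depth = k * sqrt(t)
= 7.5 * sqrt(37)
= 45.62 mm

45.62


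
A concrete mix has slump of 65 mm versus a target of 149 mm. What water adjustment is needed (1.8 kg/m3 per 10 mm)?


Difference = 149 - 65 = 84 mm
Water adjustment = 84 * 1.8 / 10 = 15.1 kg/m3

15.1


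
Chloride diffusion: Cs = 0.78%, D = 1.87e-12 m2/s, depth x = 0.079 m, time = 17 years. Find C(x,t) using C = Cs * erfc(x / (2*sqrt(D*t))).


t_seconds = 17 * 365.25 * 24 * 3600 = 536479200.0 s
arg = 0.079 / (2 * sqrt(1.87e-12 * 536479200.0))
= 1.2471
erfc(1.2471) = 0.0778
C = 0.78 * 0.0778 = 0.0607%

0.0607


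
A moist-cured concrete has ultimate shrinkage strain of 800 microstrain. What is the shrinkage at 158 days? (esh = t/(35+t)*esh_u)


esh(158) = 158 / (35 + 158) * 800
= 158 / 193 * 800
= 654.9 microstrain

654.9


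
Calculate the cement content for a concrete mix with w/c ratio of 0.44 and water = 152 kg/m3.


Cement = water / (w/c)
= 152 / 0.44
= 345.5 kg/m3

345.5


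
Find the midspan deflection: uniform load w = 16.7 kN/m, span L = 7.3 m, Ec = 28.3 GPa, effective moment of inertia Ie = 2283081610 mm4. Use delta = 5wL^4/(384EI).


Convert: L = 7.3 m = 7300 mm, Ec = 28.3 GPa = 28300 MPa
delta = 5 * 16.7 * 7300^4 / (384 * 28300 * 2283081610)
= 9.56 mm

9.56


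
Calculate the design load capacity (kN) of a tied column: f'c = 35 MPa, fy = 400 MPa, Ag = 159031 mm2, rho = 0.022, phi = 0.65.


Ast = rho * Ag = 0.022 * 159031 = 3498.682 mm2
phi*Pn = 0.65 * 0.80 * (0.85 * 35 * (159031 - 3498.682) + 400 * 3498.682) / 1000
= 3133.81 kN

3133.81


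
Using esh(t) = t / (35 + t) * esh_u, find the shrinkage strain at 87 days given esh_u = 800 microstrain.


esh(87) = 87 / (35 + 87) * 800
= 87 / 122 * 800
= 570.5 microstrain

570.5


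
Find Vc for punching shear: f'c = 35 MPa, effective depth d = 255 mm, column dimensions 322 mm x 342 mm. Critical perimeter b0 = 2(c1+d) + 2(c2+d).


b0 = 2*(322 + 255) + 2*(342 + 255) = 2348 mm
Vc = 0.33 * sqrt(35) * 2348 * 255 / 1000
= 1168.92 kN

1168.92


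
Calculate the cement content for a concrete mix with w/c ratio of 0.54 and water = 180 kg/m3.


Cement = water / (w/c)
= 180 / 0.54
= 333.3 kg/m3

333.3


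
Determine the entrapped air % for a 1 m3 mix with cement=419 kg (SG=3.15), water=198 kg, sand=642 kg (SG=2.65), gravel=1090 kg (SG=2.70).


Vol cement = 419 / (3.15 * 1000) = 0.133016 m3
Vol water = 198 / 1000 = 0.198 m3
Vol sand = 642 / (2.65 * 1000) = 0.242264 m3
Vol gravel = 1090 / (2.70 * 1000) = 0.403704 m3
Total solid + water volume = 0.976984 m3
Air = (1 - 0.976984) * 100 = 2.3%

2.3


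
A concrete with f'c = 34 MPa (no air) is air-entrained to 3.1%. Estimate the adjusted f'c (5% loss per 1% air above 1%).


Strength loss = (3.1 - 1) * 5 = 10.5%
f'c = 34 * (1 - 10.5/100)
= 30.43 MPa

30.43


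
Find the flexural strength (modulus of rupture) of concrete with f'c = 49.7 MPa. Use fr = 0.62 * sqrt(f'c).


fr = 0.62 * sqrt(49.7)
= 4.371 MPa

4.371


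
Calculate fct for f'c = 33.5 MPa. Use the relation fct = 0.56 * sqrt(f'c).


fct = 0.56 * sqrt(33.5)
= 0.56 * 5.788
= 3.241 MPa

3.241


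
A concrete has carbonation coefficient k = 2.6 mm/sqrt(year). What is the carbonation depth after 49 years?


depth = k * sqrt(t)
= 2.6 * sqrt(49)
= 18.2 mm

18.2


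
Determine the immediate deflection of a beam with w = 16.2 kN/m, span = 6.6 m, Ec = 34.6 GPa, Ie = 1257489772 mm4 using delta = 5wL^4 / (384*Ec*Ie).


Convert: L = 6.6 m = 6600 mm, Ec = 34.6 GPa = 34600 MPa
delta = 5 * 16.2 * 6600^4 / (384 * 34600 * 1257489772)
= 9.2 mm

9.2


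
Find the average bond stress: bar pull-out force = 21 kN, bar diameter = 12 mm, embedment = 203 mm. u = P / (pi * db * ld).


u = P / (pi * db * ld)
= 21 * 1000 / (pi * 12 * 203)
= 2.744 MPa

2.744


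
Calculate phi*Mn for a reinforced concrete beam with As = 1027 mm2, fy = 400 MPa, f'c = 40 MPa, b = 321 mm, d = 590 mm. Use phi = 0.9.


a = As * fy / (0.85 * f'c * b)
= 1027 * 400 / (0.85 * 40 * 321)
= 37.6397 mm
Mn = As * fy * (d - a/2) / 10^6
= 234.6408 kN-m
phi*Mn = 0.9 * 234.6408 = 211.18 kN-m

211.18


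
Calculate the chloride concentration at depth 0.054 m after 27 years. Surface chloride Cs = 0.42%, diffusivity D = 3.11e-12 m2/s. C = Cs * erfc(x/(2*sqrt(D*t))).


t_seconds = 27 * 365.25 * 24 * 3600 = 852055200.0 s
arg = 0.054 / (2 * sqrt(3.11e-12 * 852055200.0))
= 0.5245
erfc(0.5245) = 0.4582
C = 0.42 * 0.4582 = 0.1925%

0.1925


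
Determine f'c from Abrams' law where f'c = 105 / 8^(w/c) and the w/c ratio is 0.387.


f'c = 105 / 8^0.387
= 105 / 2.236
= 46.96 MPa

46.96


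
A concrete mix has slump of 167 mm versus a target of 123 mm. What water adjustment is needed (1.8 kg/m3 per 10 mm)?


Difference = 123 - 167 = -44 mm
Water adjustment = -44 * 1.8 / 10 = -7.9 kg/m3

-7.9
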